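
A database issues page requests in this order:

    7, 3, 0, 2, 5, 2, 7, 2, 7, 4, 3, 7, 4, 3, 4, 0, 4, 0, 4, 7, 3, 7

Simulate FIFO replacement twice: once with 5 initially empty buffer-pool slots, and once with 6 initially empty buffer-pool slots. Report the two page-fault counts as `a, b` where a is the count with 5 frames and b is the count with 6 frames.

9, 6

5 frames: F F F F F . . . . F . F . F . F . . . . . . → 9 faults.
6 frames: F F F F F . . . . F . . . . . . . . . . . . → 6 faults.
6 < 9: adding a frame reduced faults, as is typical.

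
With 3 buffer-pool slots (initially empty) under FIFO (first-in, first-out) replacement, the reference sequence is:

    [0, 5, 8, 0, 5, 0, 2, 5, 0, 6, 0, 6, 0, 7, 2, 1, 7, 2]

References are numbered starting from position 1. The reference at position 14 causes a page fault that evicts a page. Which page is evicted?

pos 1: 0: fault, frames (0)
pos 2: 5: fault, frames (0 5)
pos 3: 8: fault, frames (0 5 8)
pos 4: 0: hit
pos 5: 5: hit
pos 6: 0: hit
pos 7: 2: fault, evict 0, frames (5 8 2)
pos 8: 5: hit
pos 9: 0: fault, evict 5, frames (8 2 0)
pos 10: 6: fault, evict 8, frames (2 0 6)
pos 11: 0: hit
pos 12: 6: hit
pos 13: 0: hit
pos 14: 7: fault, evict 2, frames (0 6 7)
At position 14, page 2 is evicted.

2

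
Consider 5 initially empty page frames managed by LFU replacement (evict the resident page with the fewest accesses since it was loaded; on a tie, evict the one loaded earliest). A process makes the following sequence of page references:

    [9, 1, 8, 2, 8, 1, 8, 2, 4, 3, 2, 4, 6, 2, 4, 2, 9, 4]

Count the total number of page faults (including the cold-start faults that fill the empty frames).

9: fault, frames (9)
1: fault, frames (9 1)
8: fault, frames (9 1 8)
2: fault, frames (9 1 8 2)
8: hit
1: hit
8: hit
2: hit
4: fault, frames (9 1 8 2 4)
3: fault, evict 9, frames (1 8 2 4 3)
2: hit
4: hit
6: fault, evict 3, frames (1 8 2 4 6)
2: hit
4: hit
2: hit
9: fault, evict 6, frames (1 8 2 4 9)
4: hit
Page faults: 8.

8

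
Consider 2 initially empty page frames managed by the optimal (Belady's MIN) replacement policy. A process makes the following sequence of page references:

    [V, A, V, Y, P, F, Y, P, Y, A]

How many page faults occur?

V: miss, frames (V)
A: miss, frames (V A)
V: hit
Y: miss, evict V, frames (A Y)
P: miss, evict A, frames (Y P)
F: miss, evict P, frames (Y F)
Y: hit
P: miss, evict F, frames (Y P)
Y: hit
A: miss, evict P, frames (Y A)
Page faults: 7.

7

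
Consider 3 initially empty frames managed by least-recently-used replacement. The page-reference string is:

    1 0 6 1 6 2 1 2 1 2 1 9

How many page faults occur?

5

1: miss, frames (1)
0: miss, frames (1 0)
6: miss, frames (1 0 6)
1: hit
6: hit
2: miss, evict 0, frames (1 6 2)
1: hit
2: hit
1: hit
2: hit
1: hit
9: miss, evict 6, frames (2 1 9)
Page faults: 5.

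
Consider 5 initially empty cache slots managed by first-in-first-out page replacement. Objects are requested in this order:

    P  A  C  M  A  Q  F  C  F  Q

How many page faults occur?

6

P: miss, frames [P]
A: miss, frames [P, A]
C: miss, frames [P, A, C]
M: miss, frames [P, A, C, M]
A: hit
Q: miss, frames [P, A, C, M, Q]
F: miss, evict P, frames [A, C, M, Q, F]
C: hit
F: hit
Q: hit
Page faults: 6.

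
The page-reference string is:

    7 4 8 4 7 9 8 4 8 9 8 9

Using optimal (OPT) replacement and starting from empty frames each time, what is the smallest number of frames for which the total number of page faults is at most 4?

3

f=1: 12 faults
f=2: 7 faults
f=3: 4 faults
f=4: 4 faults
Smallest f with faults ≤ 4 is 3.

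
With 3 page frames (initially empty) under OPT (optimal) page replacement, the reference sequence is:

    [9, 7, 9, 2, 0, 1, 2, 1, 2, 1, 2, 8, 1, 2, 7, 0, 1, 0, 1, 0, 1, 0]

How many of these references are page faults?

8

9 -> miss, frames (9)
7 -> miss, frames (9 7)
9 -> hit
2 -> miss, frames (9 7 2)
0 -> miss, evict 9, frames (7 2 0)
1 -> miss, evict 0, frames (7 2 1)
2 -> hit
1 -> hit
2 -> hit
1 -> hit
2 -> hit
8 -> miss, evict 7, frames (2 1 8)
1 -> hit
2 -> hit
7 -> miss, evict 8, frames (2 1 7)
0 -> miss, evict 7, frames (2 1 0)
1 -> hit
0 -> hit
1 -> hit
0 -> hit
1 -> hit
0 -> hit
Page faults: 8.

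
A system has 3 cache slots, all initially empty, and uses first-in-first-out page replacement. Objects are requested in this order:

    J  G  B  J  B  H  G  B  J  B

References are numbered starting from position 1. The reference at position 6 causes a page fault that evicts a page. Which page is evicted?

pos 1: J: fault, frames (J)
pos 2: G: fault, frames (J G)
pos 3: B: fault, frames (J G B)
pos 4: J: hit
pos 5: B: hit
pos 6: H: fault, evict J, frames (G B H)
At position 6, page J is evicted.

J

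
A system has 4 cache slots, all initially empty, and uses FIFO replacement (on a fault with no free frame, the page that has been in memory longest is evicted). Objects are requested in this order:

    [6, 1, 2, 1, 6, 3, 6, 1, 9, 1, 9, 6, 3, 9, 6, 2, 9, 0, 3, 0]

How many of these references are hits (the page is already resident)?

13

6: fault, frames [6]
1: fault, frames [6, 1]
2: fault, frames [6, 1, 2]
1: hit
6: hit
3: fault, frames [6, 1, 2, 3]
6: hit
1: hit
9: fault, evict 6, frames [1, 2, 3, 9]
1: hit
9: hit
6: fault, evict 1, frames [2, 3, 9, 6]
3: hit
9: hit
6: hit
2: hit
9: hit
0: fault, evict 2, frames [3, 9, 6, 0]
3: hit
0: hit
Hits: 13.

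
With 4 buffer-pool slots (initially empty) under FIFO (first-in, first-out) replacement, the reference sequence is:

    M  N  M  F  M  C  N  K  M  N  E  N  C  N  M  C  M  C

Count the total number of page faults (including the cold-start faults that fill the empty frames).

9

M → fault, frames {M}
N → fault, frames {M,N}
M → hit
F → fault, frames {M,N,F}
M → hit
C → fault, frames {M,N,F,C}
N → hit
K → fault, evict M, frames {N,F,C,K}
M → fault, evict N, frames {F,C,K,M}
N → fault, evict F, frames {C,K,M,N}
E → fault, evict C, frames {K,M,N,E}
N → hit
C → fault, evict K, frames {M,N,E,C}
N → hit
M → hit
C → hit
M → hit
C → hit
Page faults: 9.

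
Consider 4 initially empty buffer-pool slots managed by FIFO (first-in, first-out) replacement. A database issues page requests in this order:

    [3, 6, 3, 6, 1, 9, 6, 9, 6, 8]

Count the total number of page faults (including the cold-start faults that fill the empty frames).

5

3: miss, frames [3]
6: miss, frames [3, 6]
3: hit
6: hit
1: miss, frames [3, 6, 1]
9: miss, frames [3, 6, 1, 9]
6: hit
9: hit
6: hit
8: miss, evict 3, frames [6, 1, 9, 8]
Page faults: 5.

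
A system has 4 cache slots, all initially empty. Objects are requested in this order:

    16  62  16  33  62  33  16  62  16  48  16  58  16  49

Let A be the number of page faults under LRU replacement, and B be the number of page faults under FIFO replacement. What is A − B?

-1

Under LRU: F F . F . . . . . F . F . F → 6 faults.
Under FIFO: F F . F . . . . . F . F F F → 7 faults.
A − B = 6 − 7 = -1.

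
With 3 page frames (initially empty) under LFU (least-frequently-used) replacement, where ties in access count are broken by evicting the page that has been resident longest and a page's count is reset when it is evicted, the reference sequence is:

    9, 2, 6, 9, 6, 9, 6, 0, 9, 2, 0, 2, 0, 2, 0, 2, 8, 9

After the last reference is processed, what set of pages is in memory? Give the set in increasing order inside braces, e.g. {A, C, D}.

9: fault, frames {9}
2: fault, frames {9,2}
6: fault, frames {9,2,6}
9: hit
6: hit
9: hit
6: hit
0: fault, evict 2, frames {9,6,0}
9: hit
2: fault, evict 0, frames {9,6,2}
0: fault, evict 2, frames {9,6,0}
2: fault, evict 0, frames {9,6,2}
0: fault, evict 2, frames {9,6,0}
2: fault, evict 0, frames {9,6,2}
0: fault, evict 2, frames {9,6,0}
2: fault, evict 0, frames {9,6,2}
8: fault, evict 2, frames {9,6,8}
9: hit

{6, 8, 9}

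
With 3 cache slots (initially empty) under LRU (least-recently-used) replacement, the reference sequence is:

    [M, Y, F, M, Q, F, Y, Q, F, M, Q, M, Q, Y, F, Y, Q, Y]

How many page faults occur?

M → miss, frames (M)
Y → miss, frames (M Y)
F → miss, frames (M Y F)
M → hit
Q → miss, evict Y, frames (F M Q)
F → hit
Y → miss, evict M, frames (Q F Y)
Q → hit
F → hit
M → miss, evict Y, frames (Q F M)
Q → hit
M → hit
Q → hit
Y → miss, evict F, frames (M Q Y)
F → miss, evict M, frames (Q Y F)
Y → hit
Q → hit
Y → hit
Page faults: 8.

8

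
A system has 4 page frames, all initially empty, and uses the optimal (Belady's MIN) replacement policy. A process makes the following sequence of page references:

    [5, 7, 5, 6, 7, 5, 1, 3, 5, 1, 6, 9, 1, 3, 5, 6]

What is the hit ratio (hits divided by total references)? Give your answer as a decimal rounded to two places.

5: fault, frames {5}
7: fault, frames {5,7}
5: hit
6: fault, frames {5,7,6}
7: hit
5: hit
1: fault, frames {5,7,6,1}
3: fault, evict 7, frames {5,6,1,3}
5: hit
1: hit
6: hit
9: fault, evict 6, frames {5,1,3,9}
1: hit
3: hit
5: hit
6: fault, evict 9, frames {5,1,3,6}
Hits: 9 of 16 references → 9/16 = 0.5625.

0.56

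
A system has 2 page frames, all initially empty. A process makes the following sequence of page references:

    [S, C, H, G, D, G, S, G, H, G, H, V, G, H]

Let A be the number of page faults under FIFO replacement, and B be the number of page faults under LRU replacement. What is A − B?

Under FIFO: F F F F F . F F F . . F F F → 11 faults.
Under LRU: F F F F F . F . F . . F F F → 10 faults.
A − B = 11 − 10 = 1.

1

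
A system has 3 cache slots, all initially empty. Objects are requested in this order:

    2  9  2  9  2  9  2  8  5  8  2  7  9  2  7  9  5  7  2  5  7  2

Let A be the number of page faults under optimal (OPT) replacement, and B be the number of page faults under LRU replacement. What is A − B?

-1

Under OPT: F F . . . . . F F . . F F . . . F . . . . . → 7 faults.
Under LRU: F F . . . . . F F . . F F . . . F . F . . . → 8 faults.
A − B = 7 − 8 = -1.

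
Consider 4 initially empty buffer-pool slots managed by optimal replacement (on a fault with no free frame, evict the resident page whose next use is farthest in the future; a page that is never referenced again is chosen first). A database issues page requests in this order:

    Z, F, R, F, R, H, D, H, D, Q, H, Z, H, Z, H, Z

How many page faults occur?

Z: fault, frames [Z]
F: fault, frames [Z, F]
R: fault, frames [Z, F, R]
F: hit
R: hit
H: fault, frames [Z, F, R, H]
D: fault, evict R, frames [Z, F, H, D]
H: hit
D: hit
Q: fault, evict D, frames [Z, F, H, Q]
H: hit
Z: hit
H: hit
Z: hit
H: hit
Z: hit
Page faults: 6.

6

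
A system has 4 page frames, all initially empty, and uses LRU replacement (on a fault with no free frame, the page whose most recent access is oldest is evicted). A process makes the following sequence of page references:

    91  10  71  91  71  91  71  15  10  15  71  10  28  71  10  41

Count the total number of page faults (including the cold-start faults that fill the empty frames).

6

91 -> fault, frames {91}
10 -> fault, frames {91,10}
71 -> fault, frames {91,10,71}
91 -> hit
71 -> hit
91 -> hit
71 -> hit
15 -> fault, frames {10,91,71,15}
10 -> hit
15 -> hit
71 -> hit
10 -> hit
28 -> fault, evict 91, frames {15,71,10,28}
71 -> hit
10 -> hit
41 -> fault, evict 15, frames {28,71,10,41}
Page faults: 6.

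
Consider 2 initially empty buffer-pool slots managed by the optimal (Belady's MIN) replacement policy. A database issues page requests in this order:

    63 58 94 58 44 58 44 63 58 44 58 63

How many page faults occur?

7

63 -> fault, frames {63}
58 -> fault, frames {63,58}
94 -> fault, evict 63, frames {58,94}
58 -> hit
44 -> fault, evict 94, frames {58,44}
58 -> hit
44 -> hit
63 -> fault, evict 44, frames {58,63}
58 -> hit
44 -> fault, evict 63, frames {58,44}
58 -> hit
63 -> fault, evict 44, frames {58,63}
Page faults: 7.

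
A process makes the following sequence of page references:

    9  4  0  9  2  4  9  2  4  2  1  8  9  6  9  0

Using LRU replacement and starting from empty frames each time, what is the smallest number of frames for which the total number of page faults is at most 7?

f=1: 16 faults
f=2: 14 faults
f=3: 10 faults
f=4: 9 faults
f=5: 8 faults
f=6: 8 faults
f=7: 7 faults
Smallest f with faults ≤ 7 is 7.

7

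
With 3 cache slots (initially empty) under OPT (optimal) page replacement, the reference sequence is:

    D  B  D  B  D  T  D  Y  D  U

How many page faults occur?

D: miss, frames (D)
B: miss, frames (D B)
D: hit
B: hit
D: hit
T: miss, frames (D B T)
D: hit
Y: miss, evict T, frames (D B Y)
D: hit
U: miss, evict Y, frames (D B U)
Page faults: 5.

5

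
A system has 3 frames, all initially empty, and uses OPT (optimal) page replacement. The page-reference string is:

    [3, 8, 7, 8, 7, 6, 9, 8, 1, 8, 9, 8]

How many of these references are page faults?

6

3 → fault, frames {3}
8 → fault, frames {3,8}
7 → fault, frames {3,8,7}
8 → hit
7 → hit
6 → fault, evict 7, frames {3,8,6}
9 → fault, evict 6, frames {3,8,9}
8 → hit
1 → fault, evict 3, frames {8,9,1}
8 → hit
9 → hit
8 → hit
Page faults: 6.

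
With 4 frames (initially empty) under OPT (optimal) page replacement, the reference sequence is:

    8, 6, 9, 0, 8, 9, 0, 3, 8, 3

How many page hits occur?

5

8: miss, frames {8}
6: miss, frames {8,6}
9: miss, frames {8,6,9}
0: miss, frames {8,6,9,0}
8: hit
9: hit
0: hit
3: miss, evict 0, frames {8,6,9,3}
8: hit
3: hit
Hits: 5.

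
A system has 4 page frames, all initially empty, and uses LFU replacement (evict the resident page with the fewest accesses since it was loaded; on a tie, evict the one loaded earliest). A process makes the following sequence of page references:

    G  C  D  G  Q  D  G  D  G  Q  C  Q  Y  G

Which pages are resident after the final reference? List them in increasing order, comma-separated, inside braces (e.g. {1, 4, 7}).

{D, G, Q, Y}

G: fault, frames (G)
C: fault, frames (G C)
D: fault, frames (G C D)
G: hit
Q: fault, frames (G C D Q)
D: hit
G: hit
D: hit
G: hit
Q: hit
C: hit
Q: hit
Y: fault, evict C, frames (G D Q Y)
G: hit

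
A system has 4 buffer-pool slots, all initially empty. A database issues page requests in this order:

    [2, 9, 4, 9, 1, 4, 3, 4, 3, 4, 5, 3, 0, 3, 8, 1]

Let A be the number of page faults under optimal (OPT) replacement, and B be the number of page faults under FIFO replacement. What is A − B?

Under OPT: F F F . F . F . . . F . F . F . → 8 faults.
Under FIFO: F F F . F . F . . . F . F . F F → 9 faults.
A − B = 8 − 9 = -1.

-1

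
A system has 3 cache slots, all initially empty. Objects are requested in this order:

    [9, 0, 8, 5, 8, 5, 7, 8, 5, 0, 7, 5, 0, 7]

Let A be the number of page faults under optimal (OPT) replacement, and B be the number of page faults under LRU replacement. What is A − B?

-1

Under OPT: F F F F . . F . . F . . . . → 6 faults.
Under LRU: F F F F . . F . . F F . . . → 7 faults.
A − B = 6 − 7 = -1.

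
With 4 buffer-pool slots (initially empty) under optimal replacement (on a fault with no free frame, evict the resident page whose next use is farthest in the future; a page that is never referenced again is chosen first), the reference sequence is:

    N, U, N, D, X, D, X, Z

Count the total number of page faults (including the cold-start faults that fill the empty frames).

5

N → fault, frames {N}
U → fault, frames {N,U}
N → hit
D → fault, frames {N,U,D}
X → fault, frames {N,U,D,X}
D → hit
X → hit
Z → fault, evict X, frames {N,U,D,Z}
Page faults: 5.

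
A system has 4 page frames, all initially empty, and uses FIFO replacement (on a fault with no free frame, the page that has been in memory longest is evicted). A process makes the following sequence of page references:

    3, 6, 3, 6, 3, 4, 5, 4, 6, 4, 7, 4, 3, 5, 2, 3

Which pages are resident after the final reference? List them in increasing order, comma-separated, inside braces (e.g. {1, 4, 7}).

3: fault, frames [3]
6: fault, frames [3, 6]
3: hit
6: hit
3: hit
4: fault, frames [3, 6, 4]
5: fault, frames [3, 6, 4, 5]
4: hit
6: hit
4: hit
7: fault, evict 3, frames [6, 4, 5, 7]
4: hit
3: fault, evict 6, frames [4, 5, 7, 3]
5: hit
2: fault, evict 4, frames [5, 7, 3, 2]
3: hit

{2, 3, 5, 7}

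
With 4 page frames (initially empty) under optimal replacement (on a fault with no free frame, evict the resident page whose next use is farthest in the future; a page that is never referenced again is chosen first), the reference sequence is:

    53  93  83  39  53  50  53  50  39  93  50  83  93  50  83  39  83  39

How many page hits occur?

53: fault, frames (53)
93: fault, frames (53 93)
83: fault, frames (53 93 83)
39: fault, frames (53 93 83 39)
53: hit
50: fault, evict 83, frames (53 93 39 50)
53: hit
50: hit
39: hit
93: hit
50: hit
83: fault, evict 53, frames (93 39 50 83)
93: hit
50: hit
83: hit
39: hit
83: hit
39: hit
Hits: 12.

12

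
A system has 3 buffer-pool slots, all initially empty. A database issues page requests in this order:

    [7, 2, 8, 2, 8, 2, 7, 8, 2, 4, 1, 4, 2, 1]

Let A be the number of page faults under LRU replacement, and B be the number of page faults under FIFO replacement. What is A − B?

-1

Under LRU: F F F . . . . . . F F . . . → 5 faults.
Under FIFO: F F F . . . . . . F F . F . → 6 faults.
A − B = 5 − 6 = -1.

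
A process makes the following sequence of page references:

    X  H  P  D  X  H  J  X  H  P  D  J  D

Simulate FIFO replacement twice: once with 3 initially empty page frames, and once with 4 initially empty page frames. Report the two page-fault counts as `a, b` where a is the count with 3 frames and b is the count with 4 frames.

9, 10

3 frames: F F F F F F F . . F F . . → 9 faults.
4 frames: F F F F . . F F F F F F . → 10 faults.
10 > 9: adding a frame increased faults — Belady's anomaly.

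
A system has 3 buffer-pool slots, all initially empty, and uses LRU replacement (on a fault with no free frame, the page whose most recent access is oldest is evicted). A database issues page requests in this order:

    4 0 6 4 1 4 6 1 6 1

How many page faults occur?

4: miss, frames {4}
0: miss, frames {4,0}
6: miss, frames {4,0,6}
4: hit
1: miss, evict 0, frames {6,4,1}
4: hit
6: hit
1: hit
6: hit
1: hit
Page faults: 4.

4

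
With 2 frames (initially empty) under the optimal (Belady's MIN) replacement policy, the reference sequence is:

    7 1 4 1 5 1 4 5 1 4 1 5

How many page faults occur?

7: miss, frames (7)
1: miss, frames (7 1)
4: miss, evict 7, frames (1 4)
1: hit
5: miss, evict 4, frames (1 5)
1: hit
4: miss, evict 1, frames (5 4)
5: hit
1: miss, evict 5, frames (4 1)
4: hit
1: hit
5: miss, evict 1, frames (4 5)
Page faults: 7.

7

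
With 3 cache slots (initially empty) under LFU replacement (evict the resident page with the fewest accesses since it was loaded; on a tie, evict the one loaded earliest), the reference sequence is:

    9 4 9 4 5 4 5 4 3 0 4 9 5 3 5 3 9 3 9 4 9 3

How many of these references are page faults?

9: miss, frames {9}
4: miss, frames {9,4}
9: hit
4: hit
5: miss, frames {9,4,5}
4: hit
5: hit
4: hit
3: miss, evict 9, frames {4,5,3}
0: miss, evict 3, frames {4,5,0}
4: hit
9: miss, evict 0, frames {4,5,9}
5: hit
3: miss, evict 9, frames {4,5,3}
5: hit
3: hit
9: miss, evict 3, frames {4,5,9}
3: miss, evict 9, frames {4,5,3}
9: miss, evict 3, frames {4,5,9}
4: hit
9: hit
3: miss, evict 9, frames {4,5,3}
Page faults: 11.

11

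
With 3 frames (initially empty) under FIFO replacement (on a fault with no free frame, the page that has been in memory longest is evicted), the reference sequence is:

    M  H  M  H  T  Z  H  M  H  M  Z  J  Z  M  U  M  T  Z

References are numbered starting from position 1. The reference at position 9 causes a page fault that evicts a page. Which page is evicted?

T

pos 1: M: miss, frames [M]
pos 2: H: miss, frames [M, H]
pos 3: M: hit
pos 4: H: hit
pos 5: T: miss, frames [M, H, T]
pos 6: Z: miss, evict M, frames [H, T, Z]
pos 7: H: hit
pos 8: M: miss, evict H, frames [T, Z, M]
pos 9: H: miss, evict T, frames [Z, M, H]
At position 9, page T is evicted.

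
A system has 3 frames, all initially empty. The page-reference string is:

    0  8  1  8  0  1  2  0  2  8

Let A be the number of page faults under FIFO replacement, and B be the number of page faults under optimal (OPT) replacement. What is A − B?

Under FIFO: F F F . . . F F . F → 6 faults.
Under OPT: F F F . . . F . . . → 4 faults.
A − B = 6 − 4 = 2.

2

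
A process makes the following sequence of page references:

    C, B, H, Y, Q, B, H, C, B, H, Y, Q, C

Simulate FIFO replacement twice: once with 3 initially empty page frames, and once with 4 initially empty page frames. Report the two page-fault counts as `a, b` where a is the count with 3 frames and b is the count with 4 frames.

3 frames: F F F F F F F F . . F F . → 10 faults.
4 frames: F F F F F . . F F F F F F → 11 faults.
11 > 10: adding a frame increased faults — Belady's anomaly.

10, 11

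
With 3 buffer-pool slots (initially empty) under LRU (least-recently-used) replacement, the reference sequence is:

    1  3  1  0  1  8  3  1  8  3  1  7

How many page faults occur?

6

1 -> fault, frames [1]
3 -> fault, frames [1, 3]
1 -> hit
0 -> fault, frames [3, 1, 0]
1 -> hit
8 -> fault, evict 3, frames [0, 1, 8]
3 -> fault, evict 0, frames [1, 8, 3]
1 -> hit
8 -> hit
3 -> hit
1 -> hit
7 -> fault, evict 8, frames [3, 1, 7]
Page faults: 6.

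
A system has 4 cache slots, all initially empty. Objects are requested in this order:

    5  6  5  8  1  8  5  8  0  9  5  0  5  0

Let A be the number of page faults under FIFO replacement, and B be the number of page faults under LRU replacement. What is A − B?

1

Under FIFO: F F . F F . . . F F F . . . → 7 faults.
Under LRU: F F . F F . . . F F . . . . → 6 faults.
A − B = 7 − 6 = 1.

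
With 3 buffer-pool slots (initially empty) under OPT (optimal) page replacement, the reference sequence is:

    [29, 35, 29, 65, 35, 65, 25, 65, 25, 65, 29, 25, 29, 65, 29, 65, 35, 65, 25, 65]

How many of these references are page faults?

5

29 → miss, frames (29)
35 → miss, frames (29 35)
29 → hit
65 → miss, frames (29 35 65)
35 → hit
65 → hit
25 → miss, evict 35, frames (29 65 25)
65 → hit
25 → hit
65 → hit
29 → hit
25 → hit
29 → hit
65 → hit
29 → hit
65 → hit
35 → miss, evict 29, frames (65 25 35)
65 → hit
25 → hit
65 → hit
Page faults: 5.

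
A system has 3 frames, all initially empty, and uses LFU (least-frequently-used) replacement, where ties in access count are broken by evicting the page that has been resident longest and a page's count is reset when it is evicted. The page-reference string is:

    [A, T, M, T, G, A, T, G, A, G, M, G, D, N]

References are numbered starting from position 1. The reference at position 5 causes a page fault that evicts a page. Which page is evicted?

pos 1: A: miss, frames {A}
pos 2: T: miss, frames {A,T}
pos 3: M: miss, frames {A,T,M}
pos 4: T: hit
pos 5: G: miss, evict A, frames {T,M,G}
At position 5, page A is evicted.

A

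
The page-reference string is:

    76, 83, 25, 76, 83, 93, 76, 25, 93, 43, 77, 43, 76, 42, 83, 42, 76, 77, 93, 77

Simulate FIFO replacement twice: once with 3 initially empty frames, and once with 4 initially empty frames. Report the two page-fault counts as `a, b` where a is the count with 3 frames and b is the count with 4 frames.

3 frames: F F F . . F F . . F F . . F F . F F F . → 12 faults.
4 frames: F F F . . F . . . F F . F F F . . . F F → 11 faults.
11 < 12: adding a frame reduced faults, as is typical.

12, 11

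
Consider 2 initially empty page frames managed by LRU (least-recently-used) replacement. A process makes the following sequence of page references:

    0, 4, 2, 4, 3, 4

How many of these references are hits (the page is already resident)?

0: miss, frames (0)
4: miss, frames (0 4)
2: miss, evict 0, frames (4 2)
4: hit
3: miss, evict 2, frames (4 3)
4: hit
Hits: 2.

2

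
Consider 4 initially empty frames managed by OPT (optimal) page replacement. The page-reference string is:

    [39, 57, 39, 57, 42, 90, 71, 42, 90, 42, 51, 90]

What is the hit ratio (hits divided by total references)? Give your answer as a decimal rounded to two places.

0.50

39: fault, frames [39]
57: fault, frames [39, 57]
39: hit
57: hit
42: fault, frames [39, 57, 42]
90: fault, frames [39, 57, 42, 90]
71: fault, evict 57, frames [39, 42, 90, 71]
42: hit
90: hit
42: hit
51: fault, evict 71, frames [39, 42, 90, 51]
90: hit
Hits: 6 of 12 references → 6/12 = 0.5000.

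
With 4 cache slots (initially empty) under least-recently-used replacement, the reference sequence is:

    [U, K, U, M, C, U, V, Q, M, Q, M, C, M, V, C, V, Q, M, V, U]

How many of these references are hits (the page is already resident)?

11

U: miss, frames (U)
K: miss, frames (U K)
U: hit
M: miss, frames (K U M)
C: miss, frames (K U M C)
U: hit
V: miss, evict K, frames (M C U V)
Q: miss, evict M, frames (C U V Q)
M: miss, evict C, frames (U V Q M)
Q: hit
M: hit
C: miss, evict U, frames (V Q M C)
M: hit
V: hit
C: hit
V: hit
Q: hit
M: hit
V: hit
U: miss, evict C, frames (Q M V U)
Hits: 11.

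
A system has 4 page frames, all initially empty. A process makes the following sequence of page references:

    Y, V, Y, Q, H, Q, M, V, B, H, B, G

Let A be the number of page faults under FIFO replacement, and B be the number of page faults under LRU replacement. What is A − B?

Under FIFO: F F . F F . F . F . . F → 7 faults.
Under LRU: F F . F F . F F F F . F → 9 faults.
A − B = 7 − 9 = -2.

-2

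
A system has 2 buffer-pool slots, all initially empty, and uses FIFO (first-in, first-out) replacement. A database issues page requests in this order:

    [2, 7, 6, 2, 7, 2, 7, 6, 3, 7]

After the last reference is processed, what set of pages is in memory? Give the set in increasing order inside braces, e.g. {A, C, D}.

{3, 7}

2: miss, frames {2}
7: miss, frames {2,7}
6: miss, evict 2, frames {7,6}
2: miss, evict 7, frames {6,2}
7: miss, evict 6, frames {2,7}
2: hit
7: hit
6: miss, evict 2, frames {7,6}
3: miss, evict 7, frames {6,3}
7: miss, evict 6, frames {3,7}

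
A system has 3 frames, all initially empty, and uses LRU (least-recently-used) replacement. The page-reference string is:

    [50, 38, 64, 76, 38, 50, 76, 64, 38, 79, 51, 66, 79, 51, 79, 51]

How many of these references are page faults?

10

50: fault, frames {50}
38: fault, frames {50,38}
64: fault, frames {50,38,64}
76: fault, evict 50, frames {38,64,76}
38: hit
50: fault, evict 64, frames {76,38,50}
76: hit
64: fault, evict 38, frames {50,76,64}
38: fault, evict 50, frames {76,64,38}
79: fault, evict 76, frames {64,38,79}
51: fault, evict 64, frames {38,79,51}
66: fault, evict 38, frames {79,51,66}
79: hit
51: hit
79: hit
51: hit
Page faults: 10.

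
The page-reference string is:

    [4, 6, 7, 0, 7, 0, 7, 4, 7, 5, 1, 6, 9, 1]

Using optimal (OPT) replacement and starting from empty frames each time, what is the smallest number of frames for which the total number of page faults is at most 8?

3

f=1: 14 faults
f=2: 9 faults
f=3: 8 faults
f=4: 7 faults
f=5: 7 faults
f=6: 7 faults
f=7: 7 faults
Smallest f with faults ≤ 8 is 3.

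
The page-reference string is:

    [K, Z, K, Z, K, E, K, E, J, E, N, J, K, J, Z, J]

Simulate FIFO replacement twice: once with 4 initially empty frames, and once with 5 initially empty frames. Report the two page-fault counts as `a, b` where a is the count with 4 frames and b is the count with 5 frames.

7, 5

4 frames: F F . . . F . . F . F . F . F . → 7 faults.
5 frames: F F . . . F . . F . F . . . . . → 5 faults.
5 < 7: adding a frame reduced faults, as is typical.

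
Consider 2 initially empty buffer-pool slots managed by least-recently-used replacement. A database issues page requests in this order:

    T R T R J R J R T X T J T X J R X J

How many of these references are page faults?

T -> fault, frames (T)
R -> fault, frames (T R)
T -> hit
R -> hit
J -> fault, evict T, frames (R J)
R -> hit
J -> hit
R -> hit
T -> fault, evict J, frames (R T)
X -> fault, evict R, frames (T X)
T -> hit
J -> fault, evict X, frames (T J)
T -> hit
X -> fault, evict J, frames (T X)
J -> fault, evict T, frames (X J)
R -> fault, evict X, frames (J R)
X -> fault, evict J, frames (R X)
J -> fault, evict R, frames (X J)
Page faults: 11.

11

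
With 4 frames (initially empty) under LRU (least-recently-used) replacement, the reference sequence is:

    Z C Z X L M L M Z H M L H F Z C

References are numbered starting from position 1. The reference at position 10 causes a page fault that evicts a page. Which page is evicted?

pos 1: Z: miss, frames (Z)
pos 2: C: miss, frames (Z C)
pos 3: Z: hit
pos 4: X: miss, frames (C Z X)
pos 5: L: miss, frames (C Z X L)
pos 6: M: miss, evict C, frames (Z X L M)
pos 7: L: hit
pos 8: M: hit
pos 9: Z: hit
pos 10: H: miss, evict X, frames (L M Z H)
At position 10, page X is evicted.

X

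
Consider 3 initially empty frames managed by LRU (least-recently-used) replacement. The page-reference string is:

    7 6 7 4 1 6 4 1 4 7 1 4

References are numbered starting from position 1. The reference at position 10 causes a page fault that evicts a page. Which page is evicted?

6

pos 1: 7: fault, frames (7)
pos 2: 6: fault, frames (7 6)
pos 3: 7: hit
pos 4: 4: fault, frames (6 7 4)
pos 5: 1: fault, evict 6, frames (7 4 1)
pos 6: 6: fault, evict 7, frames (4 1 6)
pos 7: 4: hit
pos 8: 1: hit
pos 9: 4: hit
pos 10: 7: fault, evict 6, frames (1 4 7)
At position 10, page 6 is evicted.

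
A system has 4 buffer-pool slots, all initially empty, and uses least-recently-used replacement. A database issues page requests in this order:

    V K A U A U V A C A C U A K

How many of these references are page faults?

V -> miss, frames (V)
K -> miss, frames (V K)
A -> miss, frames (V K A)
U -> miss, frames (V K A U)
A -> hit
U -> hit
V -> hit
A -> hit
C -> miss, evict K, frames (U V A C)
A -> hit
C -> hit
U -> hit
A -> hit
K -> miss, evict V, frames (C U A K)
Page faults: 6.

6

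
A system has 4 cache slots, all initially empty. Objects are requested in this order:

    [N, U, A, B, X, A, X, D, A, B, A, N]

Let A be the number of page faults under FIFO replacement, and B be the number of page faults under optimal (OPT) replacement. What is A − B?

Under FIFO: F F F F F . . F . . . F → 7 faults.
Under OPT: F F F F F . . F . . . . → 6 faults.
A − B = 7 − 6 = 1.

1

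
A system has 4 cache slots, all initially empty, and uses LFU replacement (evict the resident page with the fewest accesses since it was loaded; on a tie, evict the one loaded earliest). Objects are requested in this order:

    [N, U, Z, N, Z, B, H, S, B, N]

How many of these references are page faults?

7

N: fault, frames {N}
U: fault, frames {N,U}
Z: fault, frames {N,U,Z}
N: hit
Z: hit
B: fault, frames {N,U,Z,B}
H: fault, evict U, frames {N,Z,B,H}
S: fault, evict B, frames {N,Z,H,S}
B: fault, evict H, frames {N,Z,S,B}
N: hit
Page faults: 7.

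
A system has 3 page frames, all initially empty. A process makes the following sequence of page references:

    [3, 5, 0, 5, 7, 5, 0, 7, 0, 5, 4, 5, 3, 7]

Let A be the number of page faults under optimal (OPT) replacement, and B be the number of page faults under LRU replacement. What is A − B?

-1

Under OPT: F F F . F . . . . . F . F . → 6 faults.
Under LRU: F F F . F . . . . . F . F F → 7 faults.
A − B = 6 − 7 = -1.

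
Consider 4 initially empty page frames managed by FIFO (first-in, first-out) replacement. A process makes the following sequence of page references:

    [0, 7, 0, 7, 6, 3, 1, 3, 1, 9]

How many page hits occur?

4

0 -> miss, frames [0]
7 -> miss, frames [0, 7]
0 -> hit
7 -> hit
6 -> miss, frames [0, 7, 6]
3 -> miss, frames [0, 7, 6, 3]
1 -> miss, evict 0, frames [7, 6, 3, 1]
3 -> hit
1 -> hit
9 -> miss, evict 7, frames [6, 3, 1, 9]
Hits: 4.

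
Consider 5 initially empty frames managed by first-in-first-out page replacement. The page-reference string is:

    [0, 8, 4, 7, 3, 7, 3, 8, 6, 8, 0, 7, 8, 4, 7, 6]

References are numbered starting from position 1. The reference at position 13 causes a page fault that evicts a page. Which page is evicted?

pos 1: 0: miss, frames {0}
pos 2: 8: miss, frames {0,8}
pos 3: 4: miss, frames {0,8,4}
pos 4: 7: miss, frames {0,8,4,7}
pos 5: 3: miss, frames {0,8,4,7,3}
pos 6: 7: hit
pos 7: 3: hit
pos 8: 8: hit
pos 9: 6: miss, evict 0, frames {8,4,7,3,6}
pos 10: 8: hit
pos 11: 0: miss, evict 8, frames {4,7,3,6,0}
pos 12: 7: hit
pos 13: 8: miss, evict 4, frames {7,3,6,0,8}
At position 13, page 4 is evicted.

4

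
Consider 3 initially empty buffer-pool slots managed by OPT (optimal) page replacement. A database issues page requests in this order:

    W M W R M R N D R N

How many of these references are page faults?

5

W: fault, frames [W]
M: fault, frames [W, M]
W: hit
R: fault, frames [W, M, R]
M: hit
R: hit
N: fault, evict M, frames [W, R, N]
D: fault, evict W, frames [R, N, D]
R: hit
N: hit
Page faults: 5.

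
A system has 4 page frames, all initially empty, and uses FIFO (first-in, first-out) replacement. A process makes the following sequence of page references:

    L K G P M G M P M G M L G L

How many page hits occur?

L -> miss, frames (L)
K -> miss, frames (L K)
G -> miss, frames (L K G)
P -> miss, frames (L K G P)
M -> miss, evict L, frames (K G P M)
G -> hit
M -> hit
P -> hit
M -> hit
G -> hit
M -> hit
L -> miss, evict K, frames (G P M L)
G -> hit
L -> hit
Hits: 8.

8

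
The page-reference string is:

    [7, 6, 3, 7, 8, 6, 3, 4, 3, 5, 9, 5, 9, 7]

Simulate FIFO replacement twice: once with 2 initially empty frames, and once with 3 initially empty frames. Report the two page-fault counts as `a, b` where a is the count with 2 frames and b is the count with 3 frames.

2 frames: F F F F F F F F . F F . . F → 11 faults.
3 frames: F F F . F . . F . F F . . F → 8 faults.
8 < 11: adding a frame reduced faults, as is typical.

11, 8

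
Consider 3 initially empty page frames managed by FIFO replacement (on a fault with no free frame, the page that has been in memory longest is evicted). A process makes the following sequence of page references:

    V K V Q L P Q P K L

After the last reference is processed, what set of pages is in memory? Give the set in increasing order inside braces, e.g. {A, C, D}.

V -> miss, frames [V]
K -> miss, frames [V, K]
V -> hit
Q -> miss, frames [V, K, Q]
L -> miss, evict V, frames [K, Q, L]
P -> miss, evict K, frames [Q, L, P]
Q -> hit
P -> hit
K -> miss, evict Q, frames [L, P, K]
L -> hit

{K, L, P}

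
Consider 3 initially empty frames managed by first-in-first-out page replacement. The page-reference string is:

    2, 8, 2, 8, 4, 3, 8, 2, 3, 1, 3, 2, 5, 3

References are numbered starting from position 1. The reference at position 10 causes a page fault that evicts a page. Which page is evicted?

pos 1: 2 → fault, frames [2]
pos 2: 8 → fault, frames [2, 8]
pos 3: 2 → hit
pos 4: 8 → hit
pos 5: 4 → fault, frames [2, 8, 4]
pos 6: 3 → fault, evict 2, frames [8, 4, 3]
pos 7: 8 → hit
pos 8: 2 → fault, evict 8, frames [4, 3, 2]
pos 9: 3 → hit
pos 10: 1 → fault, evict 4, frames [3, 2, 1]
At position 10, page 4 is evicted.

4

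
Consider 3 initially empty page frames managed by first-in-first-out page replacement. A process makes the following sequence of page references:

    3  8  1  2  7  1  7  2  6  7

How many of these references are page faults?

3 → fault, frames {3}
8 → fault, frames {3,8}
1 → fault, frames {3,8,1}
2 → fault, evict 3, frames {8,1,2}
7 → fault, evict 8, frames {1,2,7}
1 → hit
7 → hit
2 → hit
6 → fault, evict 1, frames {2,7,6}
7 → hit
Page faults: 6.

6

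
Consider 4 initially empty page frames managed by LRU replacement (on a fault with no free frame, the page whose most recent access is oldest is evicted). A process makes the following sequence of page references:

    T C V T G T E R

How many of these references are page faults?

6

T → fault, frames {T}
C → fault, frames {T,C}
V → fault, frames {T,C,V}
T → hit
G → fault, frames {C,V,T,G}
T → hit
E → fault, evict C, frames {V,G,T,E}
R → fault, evict V, frames {G,T,E,R}
Page faults: 6.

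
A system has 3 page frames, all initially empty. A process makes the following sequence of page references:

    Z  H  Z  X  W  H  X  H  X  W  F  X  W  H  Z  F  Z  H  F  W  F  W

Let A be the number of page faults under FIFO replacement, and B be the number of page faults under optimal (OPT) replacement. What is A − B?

1

Under FIFO: F F . F F . . . . . F . . F F . . . . F F . → 9 faults.
Under OPT: F F . F F . . . . . F . . F F . . . . F . . → 8 faults.
A − B = 9 − 8 = 1.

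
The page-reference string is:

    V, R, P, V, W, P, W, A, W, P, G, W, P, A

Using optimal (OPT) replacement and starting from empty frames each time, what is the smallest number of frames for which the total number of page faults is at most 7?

f=1: 14 faults
f=2: 9 faults
f=3: 7 faults
f=4: 6 faults
f=5: 6 faults
f=6: 6 faults
Smallest f with faults ≤ 7 is 3.

3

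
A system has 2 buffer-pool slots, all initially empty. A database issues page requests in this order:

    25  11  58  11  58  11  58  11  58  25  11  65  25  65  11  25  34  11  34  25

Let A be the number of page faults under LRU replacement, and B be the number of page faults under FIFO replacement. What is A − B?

Under LRU: F F F . . . . . . F F F F . F F F F . F → 12 faults.
Under FIFO: F F F . . . . . . F F F F . F . F . . F → 10 faults.
A − B = 12 − 10 = 2.

2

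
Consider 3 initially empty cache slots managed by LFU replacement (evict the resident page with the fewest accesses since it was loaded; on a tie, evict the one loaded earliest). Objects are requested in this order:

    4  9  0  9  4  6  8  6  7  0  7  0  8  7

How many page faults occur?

12

4 → miss, frames [4]
9 → miss, frames [4, 9]
0 → miss, frames [4, 9, 0]
9 → hit
4 → hit
6 → miss, evict 0, frames [4, 9, 6]
8 → miss, evict 6, frames [4, 9, 8]
6 → miss, evict 8, frames [4, 9, 6]
7 → miss, evict 6, frames [4, 9, 7]
0 → miss, evict 7, frames [4, 9, 0]
7 → miss, evict 0, frames [4, 9, 7]
0 → miss, evict 7, frames [4, 9, 0]
8 → miss, evict 0, frames [4, 9, 8]
7 → miss, evict 8, frames [4, 9, 7]
Page faults: 12.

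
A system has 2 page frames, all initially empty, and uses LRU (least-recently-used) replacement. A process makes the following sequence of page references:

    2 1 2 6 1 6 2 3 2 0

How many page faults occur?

7

2 → fault, frames {2}
1 → fault, frames {2,1}
2 → hit
6 → fault, evict 1, frames {2,6}
1 → fault, evict 2, frames {6,1}
6 → hit
2 → fault, evict 1, frames {6,2}
3 → fault, evict 6, frames {2,3}
2 → hit
0 → fault, evict 3, frames {2,0}
Page faults: 7.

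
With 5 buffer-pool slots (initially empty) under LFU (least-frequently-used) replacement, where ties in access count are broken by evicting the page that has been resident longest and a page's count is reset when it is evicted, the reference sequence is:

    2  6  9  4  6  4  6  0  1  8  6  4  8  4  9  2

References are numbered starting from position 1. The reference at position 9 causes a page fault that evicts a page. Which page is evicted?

2

pos 1: 2: fault, frames [2]
pos 2: 6: fault, frames [2, 6]
pos 3: 9: fault, frames [2, 6, 9]
pos 4: 4: fault, frames [2, 6, 9, 4]
pos 5: 6: hit
pos 6: 4: hit
pos 7: 6: hit
pos 8: 0: fault, frames [2, 6, 9, 4, 0]
pos 9: 1: fault, evict 2, frames [6, 9, 4, 0, 1]
At position 9, page 2 is evicted.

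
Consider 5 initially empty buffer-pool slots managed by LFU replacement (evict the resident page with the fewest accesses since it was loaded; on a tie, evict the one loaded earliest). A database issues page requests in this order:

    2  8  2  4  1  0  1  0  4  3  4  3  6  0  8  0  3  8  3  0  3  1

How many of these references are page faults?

2 → miss, frames {2}
8 → miss, frames {2,8}
2 → hit
4 → miss, frames {2,8,4}
1 → miss, frames {2,8,4,1}
0 → miss, frames {2,8,4,1,0}
1 → hit
0 → hit
4 → hit
3 → miss, evict 8, frames {2,4,1,0,3}
4 → hit
3 → hit
6 → miss, evict 2, frames {4,1,0,3,6}
0 → hit
8 → miss, evict 6, frames {4,1,0,3,8}
0 → hit
3 → hit
8 → hit
3 → hit
0 → hit
3 → hit
1 → hit
Page faults: 8.

8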